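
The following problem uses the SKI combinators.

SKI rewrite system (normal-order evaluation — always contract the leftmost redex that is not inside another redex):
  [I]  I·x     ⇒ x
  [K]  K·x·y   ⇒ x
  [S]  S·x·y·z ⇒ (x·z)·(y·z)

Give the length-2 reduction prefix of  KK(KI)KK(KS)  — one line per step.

Answer: after 2 steps: K(KS)

Derivation:
  start: KK(KI)KK(KS)
  →1  KKK(KS)
  →2  K(KS)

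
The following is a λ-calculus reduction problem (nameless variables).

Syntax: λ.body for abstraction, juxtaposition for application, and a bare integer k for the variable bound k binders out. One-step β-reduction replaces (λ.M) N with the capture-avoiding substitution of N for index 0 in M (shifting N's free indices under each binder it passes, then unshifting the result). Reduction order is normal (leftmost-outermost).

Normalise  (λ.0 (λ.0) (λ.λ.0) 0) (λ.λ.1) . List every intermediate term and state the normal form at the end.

Answer: normal form = λ.λ.1  (in 4 steps)

Reduction:
  start: (λ.0 (λ.0) (λ.λ.0) 0) (λ.λ.1)
  →1  (λ.λ.1) (λ.0) (λ.λ.0) (λ.λ.1)
  →2  (λ.λ.0) (λ.λ.0) (λ.λ.1)
  →3  (λ.0) (λ.λ.1)
  →4  λ.λ.1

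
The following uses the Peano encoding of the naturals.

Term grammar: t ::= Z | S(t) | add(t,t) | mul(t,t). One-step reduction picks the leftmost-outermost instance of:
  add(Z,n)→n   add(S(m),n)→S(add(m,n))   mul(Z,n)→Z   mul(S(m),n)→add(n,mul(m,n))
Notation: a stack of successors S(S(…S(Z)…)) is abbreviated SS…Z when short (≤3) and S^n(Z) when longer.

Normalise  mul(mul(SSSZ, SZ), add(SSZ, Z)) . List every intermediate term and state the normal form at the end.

  start: mul(mul(SSSZ, SZ), add(SSZ, Z))
  →1  mul(add(SZ, mul(SSZ, SZ)), add(SSZ, Z))
  →2  mul(S(add(Z, mul(SSZ, SZ))), add(SSZ, Z))
  →3  add(add(SSZ, Z), mul(add(Z, mul(SSZ, SZ)), add(SSZ, Z)))
  →4  add(S(add(SZ, Z)), mul(add(Z, mul(SSZ, SZ)), add(SSZ, Z)))
  →5  S(add(add(SZ, Z), mul(add(Z, mul(SSZ, SZ)), add(SSZ, Z))))
  →6  S(add(S(add(Z, Z)), mul(add(Z, mul(SSZ, SZ)), add(SSZ, Z))))
  →7  S(S(add(add(Z, Z), mul(add(Z, mul(SSZ, SZ)), add(SSZ, Z)))))
  →8  S(S(add(Z, mul(add(Z, mul(SSZ, SZ)), add(SSZ, Z)))))
  →9  S(S(mul(add(Z, mul(SSZ, SZ)), add(SSZ, Z))))
  →10  S(S(mul(mul(SSZ, SZ), add(SSZ, Z))))
  →11  S(S(mul(add(SZ, mul(SZ, SZ)), add(SSZ, Z))))
  →12  S(S(mul(S(add(Z, mul(SZ, SZ))), add(SSZ, Z))))
  →13  S(S(add(add(SSZ, Z), mul(add(Z, mul(SZ, SZ)), add(SSZ, Z)))))
  →14  S(S(add(S(add(SZ, Z)), mul(add(Z, mul(SZ, SZ)), add(SSZ, Z)))))
  →15  S(S(S(add(add(SZ, Z), mul(add(Z, mul(SZ, SZ)), add(SSZ, Z))))))
  →16  S(S(S(add(S(add(Z, Z)), mul(add(Z, mul(SZ, SZ)), add(SSZ, Z))))))
  →17  S(S(S(S(add(add(Z, Z), mul(add(Z, mul(SZ, SZ)), add(SSZ, Z)))))))
  →18  S(S(S(S(add(Z, mul(add(Z, mul(SZ, SZ)), add(SSZ, Z)))))))
  →19  S(S(S(S(mul(add(Z, mul(SZ, SZ)), add(SSZ, Z))))))
  →20  S(S(S(S(mul(mul(SZ, SZ), add(SSZ, Z))))))
  →21  S(S(S(S(mul(add(SZ, mul(Z, SZ)), add(SSZ, Z))))))
  →22  S(S(S(S(mul(S(add(Z, mul(Z, SZ))), add(SSZ, Z))))))
  →23  S(S(S(S(add(add(SSZ, Z), mul(add(Z, mul(Z, SZ)), add(SSZ, Z)))))))
  →24  S(S(S(S(add(S(add(SZ, Z)), mul(add(Z, mul(Z, SZ)), add(SSZ, Z)))))))
  →25  S(S(S(S(S(add(add(SZ, Z), mul(add(Z, mul(Z, SZ)), add(SSZ, Z))))))))
  →26  S(S(S(S(S(add(S(add(Z, Z)), mul(add(Z, mul(Z, SZ)), add(SSZ, Z))))))))
  →27  S(S(S(S(S(S(add(add(Z, Z), mul(add(Z, mul(Z, SZ)), add(SSZ, Z)))))))))
  →28  S(S(S(S(S(S(add(Z, mul(add(Z, mul(Z, SZ)), add(SSZ, Z)))))))))
  →29  S(S(S(S(S(S(mul(add(Z, mul(Z, SZ)), add(SSZ, Z))))))))
  →30  S(S(S(S(S(S(mul(mul(Z, SZ), add(SSZ, Z))))))))
  →31  S(S(S(S(S(S(mul(Z, add(SSZ, Z))))))))
  →32  S^6(Z)

Answer: normal form = S^6(Z)  (in 32 steps)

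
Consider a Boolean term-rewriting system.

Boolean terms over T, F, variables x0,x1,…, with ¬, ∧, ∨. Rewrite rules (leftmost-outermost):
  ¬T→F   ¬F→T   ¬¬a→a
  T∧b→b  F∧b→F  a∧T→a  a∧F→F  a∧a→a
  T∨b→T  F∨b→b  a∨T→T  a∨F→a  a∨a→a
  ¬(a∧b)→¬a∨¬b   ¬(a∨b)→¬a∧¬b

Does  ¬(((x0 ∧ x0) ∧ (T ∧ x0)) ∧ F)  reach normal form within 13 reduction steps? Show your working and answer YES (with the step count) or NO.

Answer: YES — reaches normal form T in 10 ≤ 13 steps

Reduction:
  start: ¬(((x0 ∧ x0) ∧ (T ∧ x0)) ∧ F)
  [1] ¬((x0 ∧ x0) ∧ (T ∧ x0)) ∨ ¬F
  [2] (¬(x0 ∧ x0) ∨ ¬(T ∧ x0)) ∨ ¬F
  [3] ((¬x0 ∨ ¬x0) ∨ ¬(T ∧ x0)) ∨ ¬F
  [4] (¬x0 ∨ ¬(T ∧ x0)) ∨ ¬F
  [5] (¬x0 ∨ (¬T ∨ ¬x0)) ∨ ¬F
  [6] (¬x0 ∨ (F ∨ ¬x0)) ∨ ¬F
  [7] (¬x0 ∨ ¬x0) ∨ ¬F
  [8] ¬x0 ∨ ¬F
  [9] ¬x0 ∨ T
  [10] T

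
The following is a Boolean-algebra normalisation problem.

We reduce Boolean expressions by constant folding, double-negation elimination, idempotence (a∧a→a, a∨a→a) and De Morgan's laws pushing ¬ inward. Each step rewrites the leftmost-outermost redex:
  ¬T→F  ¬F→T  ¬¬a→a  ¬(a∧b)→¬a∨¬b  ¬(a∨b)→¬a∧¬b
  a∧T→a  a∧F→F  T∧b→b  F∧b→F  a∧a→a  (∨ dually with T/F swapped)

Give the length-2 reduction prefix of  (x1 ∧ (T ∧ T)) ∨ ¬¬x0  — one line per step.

  start: (x1 ∧ (T ∧ T)) ∨ ¬¬x0
  [1] (x1 ∧ T) ∨ ¬¬x0
  [2] x1 ∨ ¬¬x0

Answer: after 2 steps: x1 ∨ ¬¬x0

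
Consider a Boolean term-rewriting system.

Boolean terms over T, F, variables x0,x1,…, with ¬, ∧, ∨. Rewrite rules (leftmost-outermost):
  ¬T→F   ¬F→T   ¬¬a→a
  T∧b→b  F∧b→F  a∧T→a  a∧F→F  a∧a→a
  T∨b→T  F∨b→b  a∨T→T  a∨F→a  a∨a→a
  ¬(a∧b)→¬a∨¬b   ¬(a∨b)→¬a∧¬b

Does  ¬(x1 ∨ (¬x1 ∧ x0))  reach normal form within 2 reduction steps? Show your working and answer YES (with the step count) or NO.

  start: ¬(x1 ∨ (¬x1 ∧ x0))
  [1] ¬x1 ∧ ¬(¬x1 ∧ x0)
  [2] ¬x1 ∧ (¬¬x1 ∨ ¬x0)

Answer: NO — after 2 steps the term is ¬x1 ∧ (¬¬x1 ∨ ¬x0), not yet normal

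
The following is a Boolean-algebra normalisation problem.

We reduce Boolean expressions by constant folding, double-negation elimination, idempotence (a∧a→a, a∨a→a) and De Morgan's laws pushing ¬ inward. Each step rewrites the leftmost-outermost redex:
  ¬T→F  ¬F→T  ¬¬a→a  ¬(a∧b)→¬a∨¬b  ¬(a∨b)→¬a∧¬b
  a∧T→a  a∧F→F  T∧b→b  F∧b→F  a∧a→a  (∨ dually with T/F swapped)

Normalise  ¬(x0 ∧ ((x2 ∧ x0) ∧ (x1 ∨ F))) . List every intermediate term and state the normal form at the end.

Answer: normal form = ¬x0 ∨ ((¬x2 ∨ ¬x0) ∨ ¬x1)  (in 6 steps)

Derivation:
  start: ¬(x0 ∧ ((x2 ∧ x0) ∧ (x1 ∨ F)))
  step 1: ¬x0 ∨ ¬((x2 ∧ x0) ∧ (x1 ∨ F))
  step 2: ¬x0 ∨ (¬(x2 ∧ x0) ∨ ¬(x1 ∨ F))
  step 3: ¬x0 ∨ ((¬x2 ∨ ¬x0) ∨ ¬(x1 ∨ F))
  step 4: ¬x0 ∨ ((¬x2 ∨ ¬x0) ∨ (¬x1 ∧ ¬F))
  step 5: ¬x0 ∨ ((¬x2 ∨ ¬x0) ∨ (¬x1 ∧ T))
  step 6: ¬x0 ∨ ((¬x2 ∨ ¬x0) ∨ ¬x1)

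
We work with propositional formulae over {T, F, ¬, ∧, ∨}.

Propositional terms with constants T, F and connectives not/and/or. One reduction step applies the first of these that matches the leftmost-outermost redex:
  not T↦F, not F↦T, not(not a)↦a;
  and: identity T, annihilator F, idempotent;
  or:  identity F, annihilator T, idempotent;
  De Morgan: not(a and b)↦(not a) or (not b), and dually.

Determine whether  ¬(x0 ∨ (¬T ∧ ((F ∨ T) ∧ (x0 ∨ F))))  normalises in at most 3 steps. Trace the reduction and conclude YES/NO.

  start: ¬(x0 ∨ (¬T ∧ ((F ∨ T) ∧ (x0 ∨ F))))
  step 1: ¬x0 ∧ ¬(¬T ∧ ((F ∨ T) ∧ (x0 ∨ F)))
  step 2: ¬x0 ∧ (¬¬T ∨ ¬((F ∨ T) ∧ (x0 ∨ F)))
  step 3: ¬x0 ∧ (T ∨ ¬((F ∨ T) ∧ (x0 ∨ F)))

Answer: NO — after 3 steps the term is ¬x0 ∧ (T ∨ ¬((F ∨ T) ∧ (x0 ∨ F))), not yet normal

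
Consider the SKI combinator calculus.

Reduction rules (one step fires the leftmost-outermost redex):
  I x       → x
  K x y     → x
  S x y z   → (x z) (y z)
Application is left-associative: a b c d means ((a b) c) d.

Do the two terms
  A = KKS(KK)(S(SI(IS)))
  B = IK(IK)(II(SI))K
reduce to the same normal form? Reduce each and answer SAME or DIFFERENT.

Term A:
  start: KKS(KK)(S(SI(IS)))
  step 1: K(KK)(S(SI(IS)))
  step 2: KK

Term B:
  start: IK(IK)(II(SI))K
  step 1: K(IK)(II(SI))K
  step 2: IKK
  step 3: KK

Answer: SAME — A ⇓ KK, B ⇓ KK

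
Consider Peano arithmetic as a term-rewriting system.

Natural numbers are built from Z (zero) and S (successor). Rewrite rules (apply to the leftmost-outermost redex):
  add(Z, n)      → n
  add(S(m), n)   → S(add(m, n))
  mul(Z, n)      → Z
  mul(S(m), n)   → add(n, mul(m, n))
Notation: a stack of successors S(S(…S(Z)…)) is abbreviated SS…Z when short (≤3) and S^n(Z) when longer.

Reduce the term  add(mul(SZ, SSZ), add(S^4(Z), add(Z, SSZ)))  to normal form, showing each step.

  start: add(mul(SZ, SSZ), add(S^4(Z), add(Z, SSZ)))
  [1] add(add(SSZ, mul(Z, SSZ)), add(S^4(Z), add(Z, SSZ)))
  [2] add(S(add(SZ, mul(Z, SSZ))), add(S^4(Z), add(Z, SSZ)))
  [3] S(add(add(SZ, mul(Z, SSZ)), add(S^4(Z), add(Z, SSZ))))
  [4] S(add(S(add(Z, mul(Z, SSZ))), add(S^4(Z), add(Z, SSZ))))
  [5] S(S(add(add(Z, mul(Z, SSZ)), add(S^4(Z), add(Z, SSZ)))))
  [6] S(S(add(mul(Z, SSZ), add(S^4(Z), add(Z, SSZ)))))
  [7] S(S(add(Z, add(S^4(Z), add(Z, SSZ)))))
  [8] S(S(add(S^4(Z), add(Z, SSZ))))
  [9] S(S(S(add(SSSZ, add(Z, SSZ)))))
  [10] S(S(S(S(add(SSZ, add(Z, SSZ))))))
  [11] S(S(S(S(S(add(SZ, add(Z, SSZ)))))))
  [12] S(S(S(S(S(S(add(Z, add(Z, SSZ))))))))
  [13] S(S(S(S(S(S(add(Z, SSZ)))))))
  [14] S^8(Z)

Answer: normal form = S^8(Z)  (in 14 steps)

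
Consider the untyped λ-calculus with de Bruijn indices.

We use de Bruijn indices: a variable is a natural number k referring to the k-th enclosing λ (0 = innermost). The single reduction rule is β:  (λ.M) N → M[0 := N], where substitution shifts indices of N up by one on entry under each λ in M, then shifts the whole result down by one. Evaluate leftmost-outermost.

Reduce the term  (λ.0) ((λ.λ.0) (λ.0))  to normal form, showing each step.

  start: (λ.0) ((λ.λ.0) (λ.0))
  →1  (λ.λ.0) (λ.0)
  →2  λ.0

Answer: normal form = λ.0  (in 2 steps)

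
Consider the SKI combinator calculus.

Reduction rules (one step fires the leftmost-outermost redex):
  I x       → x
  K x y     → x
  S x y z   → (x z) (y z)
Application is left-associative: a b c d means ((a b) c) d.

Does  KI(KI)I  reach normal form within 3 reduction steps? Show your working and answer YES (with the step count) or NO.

Answer: YES — reaches normal form I in 2 ≤ 3 steps

Working:
  start: KI(KI)I
  [1] II
  [2] I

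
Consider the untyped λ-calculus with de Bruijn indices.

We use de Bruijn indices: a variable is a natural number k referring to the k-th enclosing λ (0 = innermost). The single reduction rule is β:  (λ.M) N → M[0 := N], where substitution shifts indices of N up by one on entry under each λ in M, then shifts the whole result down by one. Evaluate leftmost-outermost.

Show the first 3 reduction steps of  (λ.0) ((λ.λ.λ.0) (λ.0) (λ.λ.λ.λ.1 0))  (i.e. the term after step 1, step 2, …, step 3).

  start: (λ.0) ((λ.λ.λ.0) (λ.0) (λ.λ.λ.λ.1 0))
  →1  (λ.λ.λ.0) (λ.0) (λ.λ.λ.λ.1 0)
  →2  (λ.λ.0) (λ.λ.λ.λ.1 0)
  →3  λ.0

Answer: after 3 steps: λ.0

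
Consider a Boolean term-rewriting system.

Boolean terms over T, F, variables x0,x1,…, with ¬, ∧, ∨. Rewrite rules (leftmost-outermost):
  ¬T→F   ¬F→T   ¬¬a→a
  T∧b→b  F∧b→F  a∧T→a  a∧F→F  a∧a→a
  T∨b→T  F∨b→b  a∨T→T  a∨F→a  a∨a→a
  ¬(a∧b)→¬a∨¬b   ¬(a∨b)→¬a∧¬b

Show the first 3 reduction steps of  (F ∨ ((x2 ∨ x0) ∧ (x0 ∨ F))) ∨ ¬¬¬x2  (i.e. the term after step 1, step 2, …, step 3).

Answer: after 3 steps: ((x2 ∨ x0) ∧ x0) ∨ ¬x2

Working:
  start: (F ∨ ((x2 ∨ x0) ∧ (x0 ∨ F))) ∨ ¬¬¬x2
  step 1: ((x2 ∨ x0) ∧ (x0 ∨ F)) ∨ ¬¬¬x2
  step 2: ((x2 ∨ x0) ∧ x0) ∨ ¬¬¬x2
  step 3: ((x2 ∨ x0) ∧ x0) ∨ ¬x2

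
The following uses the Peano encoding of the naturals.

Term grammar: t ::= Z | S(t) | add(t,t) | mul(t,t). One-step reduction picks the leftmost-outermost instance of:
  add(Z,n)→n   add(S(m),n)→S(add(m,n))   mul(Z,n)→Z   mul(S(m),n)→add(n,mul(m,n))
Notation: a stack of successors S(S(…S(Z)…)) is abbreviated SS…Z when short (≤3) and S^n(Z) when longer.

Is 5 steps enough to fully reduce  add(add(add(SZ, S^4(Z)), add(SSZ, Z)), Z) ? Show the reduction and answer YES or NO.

Answer: NO — after 5 steps the term is S(add(S(add(SSSZ, add(SSZ, Z))), Z)), not yet normal

Derivation:
  start: add(add(add(SZ, S^4(Z)), add(SSZ, Z)), Z)
  →1  add(add(S(add(Z, S^4(Z))), add(SSZ, Z)), Z)
  →2  add(S(add(add(Z, S^4(Z)), add(SSZ, Z))), Z)
  →3  S(add(add(add(Z, S^4(Z)), add(SSZ, Z)), Z))
  →4  S(add(add(S^4(Z), add(SSZ, Z)), Z))
  →5  S(add(S(add(SSSZ, add(SSZ, Z))), Z))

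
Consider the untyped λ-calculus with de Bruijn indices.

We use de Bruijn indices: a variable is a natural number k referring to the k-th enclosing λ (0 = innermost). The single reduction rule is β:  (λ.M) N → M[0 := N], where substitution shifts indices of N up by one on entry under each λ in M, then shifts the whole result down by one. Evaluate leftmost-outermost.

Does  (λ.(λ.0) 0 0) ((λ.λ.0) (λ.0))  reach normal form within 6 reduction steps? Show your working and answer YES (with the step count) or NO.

  start: (λ.(λ.0) 0 0) ((λ.λ.0) (λ.0))
  [1] (λ.0) ((λ.λ.0) (λ.0)) ((λ.λ.0) (λ.0))
  [2] (λ.λ.0) (λ.0) ((λ.λ.0) (λ.0))
  [3] (λ.0) ((λ.λ.0) (λ.0))
  [4] (λ.λ.0) (λ.0)
  [5] λ.0

Answer: YES — reaches normal form λ.0 in 5 ≤ 6 steps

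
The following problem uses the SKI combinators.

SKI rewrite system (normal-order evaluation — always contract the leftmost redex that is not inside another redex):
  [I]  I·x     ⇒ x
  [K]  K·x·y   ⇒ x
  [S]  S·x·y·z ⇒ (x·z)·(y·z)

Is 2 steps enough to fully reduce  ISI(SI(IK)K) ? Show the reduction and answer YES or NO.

Answer: NO — after 2 steps the term is SI(IK(IKK)), not yet normal

Reduction:
  start: ISI(SI(IK)K)
  [1] SI(SI(IK)K)
  [2] SI(IK(IKK))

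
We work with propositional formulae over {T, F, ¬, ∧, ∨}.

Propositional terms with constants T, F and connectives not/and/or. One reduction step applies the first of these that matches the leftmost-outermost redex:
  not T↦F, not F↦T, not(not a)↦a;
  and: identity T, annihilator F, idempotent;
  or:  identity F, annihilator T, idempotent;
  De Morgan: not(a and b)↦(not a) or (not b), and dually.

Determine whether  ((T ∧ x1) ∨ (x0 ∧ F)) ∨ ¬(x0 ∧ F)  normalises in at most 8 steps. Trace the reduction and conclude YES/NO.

Answer: YES — reaches normal form T in 7 ≤ 8 steps

Derivation:
  start: ((T ∧ x1) ∨ (x0 ∧ F)) ∨ ¬(x0 ∧ F)
  [1] (x1 ∨ (x0 ∧ F)) ∨ ¬(x0 ∧ F)
  [2] (x1 ∨ F) ∨ ¬(x0 ∧ F)
  [3] x1 ∨ ¬(x0 ∧ F)
  [4] x1 ∨ (¬x0 ∨ ¬F)
  [5] x1 ∨ (¬x0 ∨ T)
  [6] x1 ∨ T
  [7] T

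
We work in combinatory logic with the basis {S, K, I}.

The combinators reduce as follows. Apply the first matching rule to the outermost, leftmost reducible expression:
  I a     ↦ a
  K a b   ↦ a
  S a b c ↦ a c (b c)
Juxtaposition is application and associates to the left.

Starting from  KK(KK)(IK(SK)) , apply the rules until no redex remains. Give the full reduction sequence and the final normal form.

  start: KK(KK)(IK(SK))
  step 1: K(IK(SK))
  step 2: K(K(SK))

Answer: normal form = K(K(SK))  (in 2 steps)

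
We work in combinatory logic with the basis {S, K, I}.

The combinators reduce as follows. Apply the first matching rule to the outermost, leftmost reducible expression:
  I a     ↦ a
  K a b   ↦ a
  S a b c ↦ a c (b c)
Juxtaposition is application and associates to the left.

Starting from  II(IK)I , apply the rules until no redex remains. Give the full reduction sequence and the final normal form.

Answer: normal form = KI  (in 3 steps)

Derivation:
  start: II(IK)I
  step 1: I(IK)I
  step 2: IKI
  step 3: KI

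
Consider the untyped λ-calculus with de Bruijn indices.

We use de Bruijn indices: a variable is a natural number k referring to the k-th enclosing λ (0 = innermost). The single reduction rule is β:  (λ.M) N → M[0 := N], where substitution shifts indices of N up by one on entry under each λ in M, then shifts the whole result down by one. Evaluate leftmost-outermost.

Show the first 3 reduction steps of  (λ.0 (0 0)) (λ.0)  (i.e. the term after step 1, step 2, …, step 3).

  start: (λ.0 (0 0)) (λ.0)
  [1] (λ.0) ((λ.0) (λ.0))
  [2] (λ.0) (λ.0)
  [3] λ.0

Answer: after 3 steps: λ.0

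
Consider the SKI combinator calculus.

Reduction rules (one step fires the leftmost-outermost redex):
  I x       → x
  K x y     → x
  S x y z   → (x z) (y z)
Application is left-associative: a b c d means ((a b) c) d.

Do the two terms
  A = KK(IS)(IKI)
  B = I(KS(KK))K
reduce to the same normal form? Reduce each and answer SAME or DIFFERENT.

Term A:
  start: KK(IS)(IKI)
  step 1: K(IKI)
  step 2: K(KI)

Term B:
  start: I(KS(KK))K
  step 1: KS(KK)K
  step 2: SK

Answer: DIFFERENT — A ⇓ K(KI), B ⇓ SK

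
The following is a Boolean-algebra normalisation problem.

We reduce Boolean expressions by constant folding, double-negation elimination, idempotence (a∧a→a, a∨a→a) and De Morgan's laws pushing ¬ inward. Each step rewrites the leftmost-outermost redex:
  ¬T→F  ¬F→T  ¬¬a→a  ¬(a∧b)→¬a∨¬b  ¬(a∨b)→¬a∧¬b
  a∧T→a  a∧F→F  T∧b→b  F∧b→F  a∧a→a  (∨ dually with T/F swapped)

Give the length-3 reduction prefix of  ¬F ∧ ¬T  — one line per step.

Answer: after 3 steps: F

Derivation:
  start: ¬F ∧ ¬T
  [1] T ∧ ¬T
  [2] ¬T
  [3] F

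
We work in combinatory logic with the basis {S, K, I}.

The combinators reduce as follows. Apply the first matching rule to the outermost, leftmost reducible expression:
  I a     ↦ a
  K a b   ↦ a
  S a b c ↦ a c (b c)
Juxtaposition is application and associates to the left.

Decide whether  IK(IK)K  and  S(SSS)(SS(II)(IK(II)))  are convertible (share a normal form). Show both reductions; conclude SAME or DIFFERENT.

Term A:
  start: IK(IK)K
  →1  K(IK)K
  →2  IK
  →3  K

Term B:
  start: S(SSS)(SS(II)(IK(II)))
  →1  S(SSS)(S(IK(II))(II(IK(II))))
  →2  S(SSS)(S(K(II))(II(IK(II))))
  →3  S(SSS)(S(KI)(II(IK(II))))
  →4  S(SSS)(S(KI)(I(IK(II))))
  →5  S(SSS)(S(KI)(IK(II)))
  →6  S(SSS)(S(KI)(K(II)))
  →7  S(SSS)(S(KI)(KI))

Answer: DIFFERENT — A ⇓ K, B ⇓ S(SSS)(S(KI)(KI))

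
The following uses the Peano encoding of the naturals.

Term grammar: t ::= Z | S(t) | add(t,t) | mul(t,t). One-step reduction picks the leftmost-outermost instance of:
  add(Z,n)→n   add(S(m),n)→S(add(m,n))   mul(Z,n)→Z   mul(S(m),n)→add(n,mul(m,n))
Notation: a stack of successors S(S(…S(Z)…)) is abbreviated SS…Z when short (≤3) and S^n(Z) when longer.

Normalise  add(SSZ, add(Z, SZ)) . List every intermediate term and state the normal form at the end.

  start: add(SSZ, add(Z, SZ))
  [1] S(add(SZ, add(Z, SZ)))
  [2] S(S(add(Z, add(Z, SZ))))
  [3] S(S(add(Z, SZ)))
  [4] SSSZ

Answer: normal form = SSSZ  (in 4 steps)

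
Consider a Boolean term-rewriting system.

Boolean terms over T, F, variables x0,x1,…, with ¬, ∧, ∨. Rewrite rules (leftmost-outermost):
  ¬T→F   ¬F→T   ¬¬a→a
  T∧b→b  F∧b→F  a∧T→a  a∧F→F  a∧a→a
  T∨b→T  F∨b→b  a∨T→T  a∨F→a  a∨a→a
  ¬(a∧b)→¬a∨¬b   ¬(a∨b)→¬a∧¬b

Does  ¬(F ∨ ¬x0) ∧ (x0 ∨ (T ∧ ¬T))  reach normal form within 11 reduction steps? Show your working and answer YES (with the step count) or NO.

Answer: YES — reaches normal form x0 in 8 ≤ 11 steps

Working:
  start: ¬(F ∨ ¬x0) ∧ (x0 ∨ (T ∧ ¬T))
  →1  (¬F ∧ ¬¬x0) ∧ (x0 ∨ (T ∧ ¬T))
  →2  (T ∧ ¬¬x0) ∧ (x0 ∨ (T ∧ ¬T))
  →3  ¬¬x0 ∧ (x0 ∨ (T ∧ ¬T))
  →4  x0 ∧ (x0 ∨ (T ∧ ¬T))
  →5  x0 ∧ (x0 ∨ ¬T)
  →6  x0 ∧ (x0 ∨ F)
  →7  x0 ∧ x0
  →8  x0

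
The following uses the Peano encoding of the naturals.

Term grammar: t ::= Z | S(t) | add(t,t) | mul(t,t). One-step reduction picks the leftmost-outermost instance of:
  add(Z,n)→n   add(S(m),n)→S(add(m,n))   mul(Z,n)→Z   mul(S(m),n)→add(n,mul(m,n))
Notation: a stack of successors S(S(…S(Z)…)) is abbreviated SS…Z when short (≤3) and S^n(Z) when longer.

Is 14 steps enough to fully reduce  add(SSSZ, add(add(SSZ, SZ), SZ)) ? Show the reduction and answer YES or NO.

  start: add(SSSZ, add(add(SSZ, SZ), SZ))
  →1  S(add(SSZ, add(add(SSZ, SZ), SZ)))
  →2  S(S(add(SZ, add(add(SSZ, SZ), SZ))))
  →3  S(S(S(add(Z, add(add(SSZ, SZ), SZ)))))
  →4  S(S(S(add(add(SSZ, SZ), SZ))))
  →5  S(S(S(add(S(add(SZ, SZ)), SZ))))
  →6  S(S(S(S(add(add(SZ, SZ), SZ)))))
  →7  S(S(S(S(add(S(add(Z, SZ)), SZ)))))
  →8  S(S(S(S(S(add(add(Z, SZ), SZ))))))
  →9  S(S(S(S(S(add(SZ, SZ))))))
  →10  S(S(S(S(S(S(add(Z, SZ)))))))
  →11  S^7(Z)

Answer: YES — reaches normal form S^7(Z) in 11 ≤ 14 steps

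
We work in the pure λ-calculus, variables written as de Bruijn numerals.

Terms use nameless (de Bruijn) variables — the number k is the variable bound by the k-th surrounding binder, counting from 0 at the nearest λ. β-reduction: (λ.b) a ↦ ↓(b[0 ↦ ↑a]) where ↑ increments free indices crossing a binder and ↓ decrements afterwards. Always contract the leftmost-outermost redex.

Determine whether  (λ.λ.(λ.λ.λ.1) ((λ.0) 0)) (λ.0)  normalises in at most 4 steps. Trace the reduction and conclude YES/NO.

Answer: YES — reaches normal form λ.λ.λ.1 in 2 ≤ 4 steps

Derivation:
  start: (λ.λ.(λ.λ.λ.1) ((λ.0) 0)) (λ.0)
  step 1: λ.(λ.λ.λ.1) ((λ.0) 0)
  step 2: λ.λ.λ.1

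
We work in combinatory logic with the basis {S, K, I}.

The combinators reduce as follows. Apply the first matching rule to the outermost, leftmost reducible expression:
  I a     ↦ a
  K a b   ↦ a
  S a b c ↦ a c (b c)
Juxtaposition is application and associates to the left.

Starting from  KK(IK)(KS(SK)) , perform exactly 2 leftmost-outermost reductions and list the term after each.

  start: KK(IK)(KS(SK))
  step 1: K(KS(SK))
  step 2: KS

Answer: after 2 steps: KS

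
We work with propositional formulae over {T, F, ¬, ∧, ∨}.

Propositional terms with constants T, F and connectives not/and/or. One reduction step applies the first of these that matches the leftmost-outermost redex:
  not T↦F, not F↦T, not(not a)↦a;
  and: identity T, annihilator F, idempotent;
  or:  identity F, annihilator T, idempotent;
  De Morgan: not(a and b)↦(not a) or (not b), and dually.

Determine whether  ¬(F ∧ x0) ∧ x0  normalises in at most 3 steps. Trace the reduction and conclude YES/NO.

  start: ¬(F ∧ x0) ∧ x0
  [1] (¬F ∨ ¬x0) ∧ x0
  [2] (T ∨ ¬x0) ∧ x0
  [3] T ∧ x0

Answer: NO — after 3 steps the term is T ∧ x0, not yet normal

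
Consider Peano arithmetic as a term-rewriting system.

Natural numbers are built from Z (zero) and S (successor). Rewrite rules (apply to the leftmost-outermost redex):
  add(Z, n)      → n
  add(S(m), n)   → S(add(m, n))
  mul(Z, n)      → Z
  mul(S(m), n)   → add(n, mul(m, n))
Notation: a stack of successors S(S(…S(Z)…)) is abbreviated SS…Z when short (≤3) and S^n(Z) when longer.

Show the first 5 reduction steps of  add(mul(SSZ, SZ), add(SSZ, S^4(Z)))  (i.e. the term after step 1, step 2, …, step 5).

Answer: after 5 steps: S(add(add(SZ, mul(Z, SZ)), add(SSZ, S^4(Z))))

Working:
  start: add(mul(SSZ, SZ), add(SSZ, S^4(Z)))
  step 1: add(add(SZ, mul(SZ, SZ)), add(SSZ, S^4(Z)))
  step 2: add(S(add(Z, mul(SZ, SZ))), add(SSZ, S^4(Z)))
  step 3: S(add(add(Z, mul(SZ, SZ)), add(SSZ, S^4(Z))))
  step 4: S(add(mul(SZ, SZ), add(SSZ, S^4(Z))))
  step 5: S(add(add(SZ, mul(Z, SZ)), add(SSZ, S^4(Z))))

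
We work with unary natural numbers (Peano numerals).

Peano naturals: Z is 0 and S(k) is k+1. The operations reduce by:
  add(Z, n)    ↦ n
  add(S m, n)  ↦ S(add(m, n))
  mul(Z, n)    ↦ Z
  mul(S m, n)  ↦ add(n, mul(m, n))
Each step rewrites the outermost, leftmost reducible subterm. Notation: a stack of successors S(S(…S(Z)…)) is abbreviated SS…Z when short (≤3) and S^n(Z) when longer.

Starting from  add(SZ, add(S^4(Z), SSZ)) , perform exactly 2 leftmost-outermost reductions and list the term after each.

Answer: after 2 steps: S(add(S^4(Z), SSZ))

Reduction:
  start: add(SZ, add(S^4(Z), SSZ))
  →1  S(add(Z, add(S^4(Z), SSZ)))
  →2  S(add(S^4(Z), SSZ))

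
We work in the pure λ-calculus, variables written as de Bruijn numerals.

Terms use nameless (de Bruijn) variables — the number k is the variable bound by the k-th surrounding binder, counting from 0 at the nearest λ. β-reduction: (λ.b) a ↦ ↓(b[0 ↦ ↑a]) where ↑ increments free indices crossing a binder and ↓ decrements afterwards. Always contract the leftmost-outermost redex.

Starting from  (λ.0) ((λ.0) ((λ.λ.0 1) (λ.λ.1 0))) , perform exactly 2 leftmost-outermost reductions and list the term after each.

Answer: after 2 steps: (λ.λ.0 1) (λ.λ.1 0)

Reduction:
  start: (λ.0) ((λ.0) ((λ.λ.0 1) (λ.λ.1 0)))
  [1] (λ.0) ((λ.λ.0 1) (λ.λ.1 0))
  [2] (λ.λ.0 1) (λ.λ.1 0)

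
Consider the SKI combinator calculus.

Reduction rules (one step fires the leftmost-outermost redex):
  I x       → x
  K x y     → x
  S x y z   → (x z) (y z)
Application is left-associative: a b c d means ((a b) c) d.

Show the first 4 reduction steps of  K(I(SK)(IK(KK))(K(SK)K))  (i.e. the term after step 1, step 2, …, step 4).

  start: K(I(SK)(IK(KK))(K(SK)K))
  →1  K(SK(IK(KK))(K(SK)K))
  →2  K(K(K(SK)K)(IK(KK)(K(SK)K)))
  →3  K(K(SK)K)
  →4  K(SK)

Answer: after 4 steps: K(SK)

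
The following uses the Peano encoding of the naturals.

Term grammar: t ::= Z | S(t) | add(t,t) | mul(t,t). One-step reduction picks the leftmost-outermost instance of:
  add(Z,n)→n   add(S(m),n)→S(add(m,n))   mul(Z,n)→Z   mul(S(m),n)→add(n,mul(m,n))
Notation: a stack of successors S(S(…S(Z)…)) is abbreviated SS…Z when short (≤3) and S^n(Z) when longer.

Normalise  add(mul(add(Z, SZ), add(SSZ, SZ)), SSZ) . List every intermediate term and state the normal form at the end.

Answer: normal form = S^5(Z)  (in 14 steps)

Working:
  start: add(mul(add(Z, SZ), add(SSZ, SZ)), SSZ)
  →1  add(mul(SZ, add(SSZ, SZ)), SSZ)
  →2  add(add(add(SSZ, SZ), mul(Z, add(SSZ, SZ))), SSZ)
  →3  add(add(S(add(SZ, SZ)), mul(Z, add(SSZ, SZ))), SSZ)
  →4  add(S(add(add(SZ, SZ), mul(Z, add(SSZ, SZ)))), SSZ)
  →5  S(add(add(add(SZ, SZ), mul(Z, add(SSZ, SZ))), SSZ))
  →6  S(add(add(S(add(Z, SZ)), mul(Z, add(SSZ, SZ))), SSZ))
  →7  S(add(S(add(add(Z, SZ), mul(Z, add(SSZ, SZ)))), SSZ))
  →8  S(S(add(add(add(Z, SZ), mul(Z, add(SSZ, SZ))), SSZ)))
  →9  S(S(add(add(SZ, mul(Z, add(SSZ, SZ))), SSZ)))
  →10  S(S(add(S(add(Z, mul(Z, add(SSZ, SZ)))), SSZ)))
  →11  S(S(S(add(add(Z, mul(Z, add(SSZ, SZ))), SSZ))))
  →12  S(S(S(add(mul(Z, add(SSZ, SZ)), SSZ))))
  →13  S(S(S(add(Z, SSZ))))
  →14  S^5(Z)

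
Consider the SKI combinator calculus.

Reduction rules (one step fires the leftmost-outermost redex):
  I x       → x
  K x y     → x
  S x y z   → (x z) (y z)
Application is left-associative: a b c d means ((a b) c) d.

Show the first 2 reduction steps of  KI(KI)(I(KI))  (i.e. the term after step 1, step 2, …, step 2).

  start: KI(KI)(I(KI))
  →1  I(I(KI))
  →2  I(KI)

Answer: after 2 steps: I(KI)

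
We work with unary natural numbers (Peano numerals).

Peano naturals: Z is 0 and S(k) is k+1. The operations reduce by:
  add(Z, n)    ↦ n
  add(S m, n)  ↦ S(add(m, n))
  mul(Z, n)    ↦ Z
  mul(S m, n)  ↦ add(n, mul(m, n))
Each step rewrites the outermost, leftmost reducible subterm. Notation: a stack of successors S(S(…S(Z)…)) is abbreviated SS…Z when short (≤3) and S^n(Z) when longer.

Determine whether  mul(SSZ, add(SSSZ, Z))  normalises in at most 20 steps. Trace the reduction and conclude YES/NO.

  start: mul(SSZ, add(SSSZ, Z))
  [1] add(add(SSSZ, Z), mul(SZ, add(SSSZ, Z)))
  [2] add(S(add(SSZ, Z)), mul(SZ, add(SSSZ, Z)))
  [3] S(add(add(SSZ, Z), mul(SZ, add(SSSZ, Z))))
  [4] S(add(S(add(SZ, Z)), mul(SZ, add(SSSZ, Z))))
  [5] S(S(add(add(SZ, Z), mul(SZ, add(SSSZ, Z)))))
  [6] S(S(add(S(add(Z, Z)), mul(SZ, add(SSSZ, Z)))))
  [7] S(S(S(add(add(Z, Z), mul(SZ, add(SSSZ, Z))))))
  [8] S(S(S(add(Z, mul(SZ, add(SSSZ, Z))))))
  [9] S(S(S(mul(SZ, add(SSSZ, Z)))))
  [10] S(S(S(add(add(SSSZ, Z), mul(Z, add(SSSZ, Z))))))
  [11] S(S(S(add(S(add(SSZ, Z)), mul(Z, add(SSSZ, Z))))))
  [12] S(S(S(S(add(add(SSZ, Z), mul(Z, add(SSSZ, Z)))))))
  [13] S(S(S(S(add(S(add(SZ, Z)), mul(Z, add(SSSZ, Z)))))))
  [14] S(S(S(S(S(add(add(SZ, Z), mul(Z, add(SSSZ, Z))))))))
  [15] S(S(S(S(S(add(S(add(Z, Z)), mul(Z, add(SSSZ, Z))))))))
  [16] S(S(S(S(S(S(add(add(Z, Z), mul(Z, add(SSSZ, Z)))))))))
  [17] S(S(S(S(S(S(add(Z, mul(Z, add(SSSZ, Z)))))))))
  [18] S(S(S(S(S(S(mul(Z, add(SSSZ, Z))))))))
  [19] S^6(Z)

Answer: YES — reaches normal form S^6(Z) in 19 ≤ 20 steps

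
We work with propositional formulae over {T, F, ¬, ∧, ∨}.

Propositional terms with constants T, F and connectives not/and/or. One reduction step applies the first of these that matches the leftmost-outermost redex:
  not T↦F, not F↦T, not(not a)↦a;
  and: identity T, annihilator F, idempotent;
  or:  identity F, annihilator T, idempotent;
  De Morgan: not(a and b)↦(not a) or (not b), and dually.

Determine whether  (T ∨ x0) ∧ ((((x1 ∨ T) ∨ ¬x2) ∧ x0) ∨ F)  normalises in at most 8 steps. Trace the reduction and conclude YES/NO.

Answer: YES — reaches normal form x0 in 6 ≤ 8 steps

Derivation:
  start: (T ∨ x0) ∧ ((((x1 ∨ T) ∨ ¬x2) ∧ x0) ∨ F)
  step 1: T ∧ ((((x1 ∨ T) ∨ ¬x2) ∧ x0) ∨ F)
  step 2: (((x1 ∨ T) ∨ ¬x2) ∧ x0) ∨ F
  step 3: ((x1 ∨ T) ∨ ¬x2) ∧ x0
  step 4: (T ∨ ¬x2) ∧ x0
  step 5: T ∧ x0
  step 6: x0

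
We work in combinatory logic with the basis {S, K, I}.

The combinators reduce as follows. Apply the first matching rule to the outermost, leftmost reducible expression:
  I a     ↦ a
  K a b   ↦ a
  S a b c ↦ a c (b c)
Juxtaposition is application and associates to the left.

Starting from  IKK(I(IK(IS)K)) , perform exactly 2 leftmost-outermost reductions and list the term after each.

Answer: after 2 steps: K

Reduction:
  start: IKK(I(IK(IS)K))
  →1  KK(I(IK(IS)K))
  →2  K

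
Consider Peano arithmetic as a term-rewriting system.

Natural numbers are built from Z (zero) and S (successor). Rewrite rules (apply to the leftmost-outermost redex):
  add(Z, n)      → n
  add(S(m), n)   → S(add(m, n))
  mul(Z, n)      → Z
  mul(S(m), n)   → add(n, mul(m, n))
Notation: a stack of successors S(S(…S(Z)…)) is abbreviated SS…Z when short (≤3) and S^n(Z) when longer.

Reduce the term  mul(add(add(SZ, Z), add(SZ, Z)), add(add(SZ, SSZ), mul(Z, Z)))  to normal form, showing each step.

  start: mul(add(add(SZ, Z), add(SZ, Z)), add(add(SZ, SSZ), mul(Z, Z)))
  step 1: mul(add(S(add(Z, Z)), add(SZ, Z)), add(add(SZ, SSZ), mul(Z, Z)))
  step 2: mul(S(add(add(Z, Z), add(SZ, Z))), add(add(SZ, SSZ), mul(Z, Z)))
  step 3: add(add(add(SZ, SSZ), mul(Z, Z)), mul(add(add(Z, Z), add(SZ, Z)), add(add(SZ, SSZ), mul(Z, Z))))
  step 4: add(add(S(add(Z, SSZ)), mul(Z, Z)), mul(add(add(Z, Z), add(SZ, Z)), add(add(SZ, SSZ), mul(Z, Z))))
  step 5: add(S(add(add(Z, SSZ), mul(Z, Z))), mul(add(add(Z, Z), add(SZ, Z)), add(add(SZ, SSZ), mul(Z, Z))))
  step 6: S(add(add(add(Z, SSZ), mul(Z, Z)), mul(add(add(Z, Z), add(SZ, Z)), add(add(SZ, SSZ), mul(Z, Z)))))
  step 7: S(add(add(SSZ, mul(Z, Z)), mul(add(add(Z, Z), add(SZ, Z)), add(add(SZ, SSZ), mul(Z, Z)))))
  step 8: S(add(S(add(SZ, mul(Z, Z))), mul(add(add(Z, Z), add(SZ, Z)), add(add(SZ, SSZ), mul(Z, Z)))))
  step 9: S(S(add(add(SZ, mul(Z, Z)), mul(add(add(Z, Z), add(SZ, Z)), add(add(SZ, SSZ), mul(Z, Z))))))
  step 10: S(S(add(S(add(Z, mul(Z, Z))), mul(add(add(Z, Z), add(SZ, Z)), add(add(SZ, SSZ), mul(Z, Z))))))
  step 11: S(S(S(add(add(Z, mul(Z, Z)), mul(add(add(Z, Z), add(SZ, Z)), add(add(SZ, SSZ), mul(Z, Z)))))))
  step 12: S(S(S(add(mul(Z, Z), mul(add(add(Z, Z), add(SZ, Z)), add(add(SZ, SSZ), mul(Z, Z)))))))
  step 13: S(S(S(add(Z, mul(add(add(Z, Z), add(SZ, Z)), add(add(SZ, SSZ), mul(Z, Z)))))))
  step 14: S(S(S(mul(add(add(Z, Z), add(SZ, Z)), add(add(SZ, SSZ), mul(Z, Z))))))
  step 15: S(S(S(mul(add(Z, add(SZ, Z)), add(add(SZ, SSZ), mul(Z, Z))))))
  step 16: S(S(S(mul(add(SZ, Z), add(add(SZ, SSZ), mul(Z, Z))))))
  step 17: S(S(S(mul(S(add(Z, Z)), add(add(SZ, SSZ), mul(Z, Z))))))
  step 18: S(S(S(add(add(add(SZ, SSZ), mul(Z, Z)), mul(add(Z, Z), add(add(SZ, SSZ), mul(Z, Z)))))))
  step 19: S(S(S(add(add(S(add(Z, SSZ)), mul(Z, Z)), mul(add(Z, Z), add(add(SZ, SSZ), mul(Z, Z)))))))
  step 20: S(S(S(add(S(add(add(Z, SSZ), mul(Z, Z))), mul(add(Z, Z), add(add(SZ, SSZ), mul(Z, Z)))))))
  step 21: S(S(S(S(add(add(add(Z, SSZ), mul(Z, Z)), mul(add(Z, Z), add(add(SZ, SSZ), mul(Z, Z))))))))
  step 22: S(S(S(S(add(add(SSZ, mul(Z, Z)), mul(add(Z, Z), add(add(SZ, SSZ), mul(Z, Z))))))))
  step 23: S(S(S(S(add(S(add(SZ, mul(Z, Z))), mul(add(Z, Z), add(add(SZ, SSZ), mul(Z, Z))))))))
  step 24: S(S(S(S(S(add(add(SZ, mul(Z, Z)), mul(add(Z, Z), add(add(SZ, SSZ), mul(Z, Z)))))))))
  step 25: S(S(S(S(S(add(S(add(Z, mul(Z, Z))), mul(add(Z, Z), add(add(SZ, SSZ), mul(Z, Z)))))))))
  step 26: S(S(S(S(S(S(add(add(Z, mul(Z, Z)), mul(add(Z, Z), add(add(SZ, SSZ), mul(Z, Z))))))))))
  step 27: S(S(S(S(S(S(add(mul(Z, Z), mul(add(Z, Z), add(add(SZ, SSZ), mul(Z, Z))))))))))
  step 28: S(S(S(S(S(S(add(Z, mul(add(Z, Z), add(add(SZ, SSZ), mul(Z, Z))))))))))
  step 29: S(S(S(S(S(S(mul(add(Z, Z), add(add(SZ, SSZ), mul(Z, Z)))))))))
  step 30: S(S(S(S(S(S(mul(Z, add(add(SZ, SSZ), mul(Z, Z)))))))))
  step 31: S^6(Z)

Answer: normal form = S^6(Z)  (in 31 steps)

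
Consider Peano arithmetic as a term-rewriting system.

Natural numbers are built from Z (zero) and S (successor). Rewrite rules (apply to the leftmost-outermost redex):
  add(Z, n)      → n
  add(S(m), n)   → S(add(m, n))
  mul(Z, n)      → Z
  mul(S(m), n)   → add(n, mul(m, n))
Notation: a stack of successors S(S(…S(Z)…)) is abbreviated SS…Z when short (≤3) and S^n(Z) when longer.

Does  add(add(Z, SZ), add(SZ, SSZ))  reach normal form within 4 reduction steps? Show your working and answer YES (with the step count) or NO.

Answer: NO — after 4 steps the term is S(S(add(Z, SSZ))), not yet normal

Reduction:
  start: add(add(Z, SZ), add(SZ, SSZ))
  [1] add(SZ, add(SZ, SSZ))
  [2] S(add(Z, add(SZ, SSZ)))
  [3] S(add(SZ, SSZ))
  [4] S(S(add(Z, SSZ)))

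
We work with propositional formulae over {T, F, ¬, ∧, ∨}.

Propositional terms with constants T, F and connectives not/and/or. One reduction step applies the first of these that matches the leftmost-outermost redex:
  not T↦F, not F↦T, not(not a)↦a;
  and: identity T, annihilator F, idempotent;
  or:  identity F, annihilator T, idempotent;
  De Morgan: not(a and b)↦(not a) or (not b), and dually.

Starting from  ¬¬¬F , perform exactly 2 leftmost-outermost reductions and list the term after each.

Answer: after 2 steps: T

Reduction:
  start: ¬¬¬F
  step 1: ¬F
  step 2: T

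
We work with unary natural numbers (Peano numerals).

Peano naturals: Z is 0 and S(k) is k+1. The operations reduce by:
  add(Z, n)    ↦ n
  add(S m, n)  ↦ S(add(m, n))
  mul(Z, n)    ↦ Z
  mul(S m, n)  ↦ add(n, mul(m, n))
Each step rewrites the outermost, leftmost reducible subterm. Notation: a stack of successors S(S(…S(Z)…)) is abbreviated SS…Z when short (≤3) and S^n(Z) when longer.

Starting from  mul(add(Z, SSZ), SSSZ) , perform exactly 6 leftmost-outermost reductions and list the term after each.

  start: mul(add(Z, SSZ), SSSZ)
  [1] mul(SSZ, SSSZ)
  [2] add(SSSZ, mul(SZ, SSSZ))
  [3] S(add(SSZ, mul(SZ, SSSZ)))
  [4] S(S(add(SZ, mul(SZ, SSSZ))))
  [5] S(S(S(add(Z, mul(SZ, SSSZ)))))
  [6] S(S(S(mul(SZ, SSSZ))))

Answer: after 6 steps: S(S(S(mul(SZ, SSSZ))))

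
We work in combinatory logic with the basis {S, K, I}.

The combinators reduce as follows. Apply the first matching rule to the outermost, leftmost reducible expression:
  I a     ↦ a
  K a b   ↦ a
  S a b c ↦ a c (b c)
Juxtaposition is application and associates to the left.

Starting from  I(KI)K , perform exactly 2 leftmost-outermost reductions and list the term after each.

  start: I(KI)K
  →1  KIK
  →2  I

Answer: after 2 steps: I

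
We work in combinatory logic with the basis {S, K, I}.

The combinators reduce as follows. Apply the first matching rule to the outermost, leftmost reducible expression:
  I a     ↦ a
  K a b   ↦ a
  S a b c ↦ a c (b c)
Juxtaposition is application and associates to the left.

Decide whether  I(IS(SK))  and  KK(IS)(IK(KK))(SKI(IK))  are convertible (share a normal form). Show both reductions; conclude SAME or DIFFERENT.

Term A:
  start: I(IS(SK))
  [1] IS(SK)
  [2] S(SK)

Term B:
  start: KK(IS)(IK(KK))(SKI(IK))
  [1] K(IK(KK))(SKI(IK))
  [2] IK(KK)
  [3] K(KK)

Answer: DIFFERENT — A ⇓ S(SK), B ⇓ K(KK)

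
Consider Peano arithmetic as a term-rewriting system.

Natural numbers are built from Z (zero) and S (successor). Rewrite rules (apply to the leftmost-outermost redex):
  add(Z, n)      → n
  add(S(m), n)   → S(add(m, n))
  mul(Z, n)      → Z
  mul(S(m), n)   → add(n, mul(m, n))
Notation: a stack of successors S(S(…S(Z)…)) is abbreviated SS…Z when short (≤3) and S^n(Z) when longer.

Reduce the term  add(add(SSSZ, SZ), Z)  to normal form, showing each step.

  start: add(add(SSSZ, SZ), Z)
  [1] add(S(add(SSZ, SZ)), Z)
  [2] S(add(add(SSZ, SZ), Z))
  [3] S(add(S(add(SZ, SZ)), Z))
  [4] S(S(add(add(SZ, SZ), Z)))
  [5] S(S(add(S(add(Z, SZ)), Z)))
  [6] S(S(S(add(add(Z, SZ), Z))))
  [7] S(S(S(add(SZ, Z))))
  [8] S(S(S(S(add(Z, Z)))))
  [9] S^4(Z)

Answer: normal form = S^4(Z)  (in 9 steps)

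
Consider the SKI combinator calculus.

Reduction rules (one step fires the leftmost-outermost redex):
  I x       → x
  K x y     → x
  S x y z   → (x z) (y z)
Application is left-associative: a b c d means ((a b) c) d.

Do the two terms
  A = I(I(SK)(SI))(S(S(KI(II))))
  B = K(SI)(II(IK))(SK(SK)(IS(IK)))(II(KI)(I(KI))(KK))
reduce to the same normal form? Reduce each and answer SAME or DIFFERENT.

Answer: DIFFERENT — A ⇓ S(SI), B ⇓ K

Working:
Term A:
  start: I(I(SK)(SI))(S(S(KI(II))))
  →1  I(SK)(SI)(S(S(KI(II))))
  →2  SK(SI)(S(S(KI(II))))
  →3  K(S(S(KI(II))))(SI(S(S(KI(II)))))
  →4  S(S(KI(II)))
  →5  S(SI)

Term B:
  start: K(SI)(II(IK))(SK(SK)(IS(IK)))(II(KI)(I(KI))(KK))
  →1  SI(SK(SK)(IS(IK)))(II(KI)(I(KI))(KK))
  →2  I(II(KI)(I(KI))(KK))(SK(SK)(IS(IK))(II(KI)(I(KI))(KK)))
  →3  II(KI)(I(KI))(KK)(SK(SK)(IS(IK))(II(KI)(I(KI))(KK)))
  →4  I(KI)(I(KI))(KK)(SK(SK)(IS(IK))(II(KI)(I(KI))(KK)))
  →5  KI(I(KI))(KK)(SK(SK)(IS(IK))(II(KI)(I(KI))(KK)))
  →6  I(KK)(SK(SK)(IS(IK))(II(KI)(I(KI))(KK)))
  →7  KK(SK(SK)(IS(IK))(II(KI)(I(KI))(KK)))
  →8  K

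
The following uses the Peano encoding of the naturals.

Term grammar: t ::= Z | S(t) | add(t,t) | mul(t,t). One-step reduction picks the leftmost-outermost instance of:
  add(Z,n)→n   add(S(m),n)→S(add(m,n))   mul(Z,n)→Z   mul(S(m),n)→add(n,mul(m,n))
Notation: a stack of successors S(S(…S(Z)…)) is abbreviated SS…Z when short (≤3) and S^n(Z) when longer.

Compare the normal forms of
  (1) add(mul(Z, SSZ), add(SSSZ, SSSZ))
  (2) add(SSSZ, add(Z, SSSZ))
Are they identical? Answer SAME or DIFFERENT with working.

Answer: SAME — A ⇓ S^6(Z), B ⇓ S^6(Z)

Derivation:
Term A:
  start: add(mul(Z, SSZ), add(SSSZ, SSSZ))
  →1  add(Z, add(SSSZ, SSSZ))
  →2  add(SSSZ, SSSZ)
  →3  S(add(SSZ, SSSZ))
  →4  S(S(add(SZ, SSSZ)))
  →5  S(S(S(add(Z, SSSZ))))
  →6  S^6(Z)

Term B:
  start: add(SSSZ, add(Z, SSSZ))
  →1  S(add(SSZ, add(Z, SSSZ)))
  →2  S(S(add(SZ, add(Z, SSSZ))))
  →3  S(S(S(add(Z, add(Z, SSSZ)))))
  →4  S(S(S(add(Z, SSSZ))))
  →5  S^6(Z)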